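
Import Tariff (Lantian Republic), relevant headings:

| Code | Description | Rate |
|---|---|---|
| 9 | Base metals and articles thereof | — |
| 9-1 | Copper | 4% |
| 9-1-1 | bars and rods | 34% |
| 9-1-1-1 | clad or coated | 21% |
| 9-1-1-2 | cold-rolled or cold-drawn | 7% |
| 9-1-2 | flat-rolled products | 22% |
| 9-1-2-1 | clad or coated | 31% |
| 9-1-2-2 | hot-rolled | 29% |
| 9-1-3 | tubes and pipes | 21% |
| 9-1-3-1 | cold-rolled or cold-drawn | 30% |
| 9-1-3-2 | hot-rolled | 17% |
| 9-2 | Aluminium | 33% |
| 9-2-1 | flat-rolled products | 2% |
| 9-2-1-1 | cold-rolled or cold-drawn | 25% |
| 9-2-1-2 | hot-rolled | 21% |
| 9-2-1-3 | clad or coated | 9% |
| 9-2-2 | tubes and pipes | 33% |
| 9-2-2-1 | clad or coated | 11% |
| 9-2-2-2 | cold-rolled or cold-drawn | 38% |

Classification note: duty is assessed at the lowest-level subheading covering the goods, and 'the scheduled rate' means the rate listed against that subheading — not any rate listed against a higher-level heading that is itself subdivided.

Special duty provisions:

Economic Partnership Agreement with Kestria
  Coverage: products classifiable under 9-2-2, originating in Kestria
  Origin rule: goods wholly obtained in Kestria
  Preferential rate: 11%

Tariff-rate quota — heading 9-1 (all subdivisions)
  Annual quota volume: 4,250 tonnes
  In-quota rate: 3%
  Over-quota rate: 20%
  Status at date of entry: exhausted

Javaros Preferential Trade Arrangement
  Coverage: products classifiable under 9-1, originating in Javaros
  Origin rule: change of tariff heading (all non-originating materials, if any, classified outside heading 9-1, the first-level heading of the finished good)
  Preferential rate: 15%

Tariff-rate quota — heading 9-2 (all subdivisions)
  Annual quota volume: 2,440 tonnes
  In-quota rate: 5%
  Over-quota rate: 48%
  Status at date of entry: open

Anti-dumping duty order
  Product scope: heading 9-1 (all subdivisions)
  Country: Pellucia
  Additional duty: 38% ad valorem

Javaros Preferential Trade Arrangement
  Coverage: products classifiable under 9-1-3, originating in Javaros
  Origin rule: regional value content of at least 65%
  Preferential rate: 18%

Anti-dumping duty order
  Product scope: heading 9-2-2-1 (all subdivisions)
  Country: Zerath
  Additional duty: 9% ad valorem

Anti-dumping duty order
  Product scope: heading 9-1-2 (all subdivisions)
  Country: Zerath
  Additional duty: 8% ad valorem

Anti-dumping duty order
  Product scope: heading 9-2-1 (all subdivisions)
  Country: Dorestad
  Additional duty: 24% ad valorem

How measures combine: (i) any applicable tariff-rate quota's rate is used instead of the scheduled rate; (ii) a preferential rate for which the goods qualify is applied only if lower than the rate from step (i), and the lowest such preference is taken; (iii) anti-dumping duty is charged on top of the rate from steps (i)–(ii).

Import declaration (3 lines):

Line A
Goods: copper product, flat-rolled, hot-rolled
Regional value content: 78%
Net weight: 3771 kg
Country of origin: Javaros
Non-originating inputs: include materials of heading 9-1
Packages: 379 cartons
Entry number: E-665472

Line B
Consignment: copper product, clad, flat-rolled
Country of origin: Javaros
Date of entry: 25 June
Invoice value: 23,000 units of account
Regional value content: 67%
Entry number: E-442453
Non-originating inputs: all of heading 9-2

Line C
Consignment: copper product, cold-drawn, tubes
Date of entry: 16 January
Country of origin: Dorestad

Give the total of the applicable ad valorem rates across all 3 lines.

Line A: copper → 9-1; flat-rolled → 9-1-2; hot-rolled → 9-1-2-2. Scheduled 29%. quota on 9-1 exhausted → over-quota 20%; Javaros agreement on 9-1: CTH not met; Javaros agreement on 9-1-3: 9-1-2-2 not covered. → 20%.
Line B: copper → 9-1; flat-rolled → 9-1-2; clad → 9-1-2-1. Scheduled 31%. quota on 9-1 exhausted → over-quota 20%; Javaros agreement on 9-1: CTH met → 15% available; Javaros agreement on 9-1-3: 9-1-2-1 not covered; preferential 15%. → 15%.
Line C: copper → 9-1; tubes → 9-1-3; cold-drawn → 9-1-3-1. Scheduled 30%. quota on 9-1 exhausted → over-quota 20%. → 20%.
Sum: 20% + 15% + 20% = 55%.

55%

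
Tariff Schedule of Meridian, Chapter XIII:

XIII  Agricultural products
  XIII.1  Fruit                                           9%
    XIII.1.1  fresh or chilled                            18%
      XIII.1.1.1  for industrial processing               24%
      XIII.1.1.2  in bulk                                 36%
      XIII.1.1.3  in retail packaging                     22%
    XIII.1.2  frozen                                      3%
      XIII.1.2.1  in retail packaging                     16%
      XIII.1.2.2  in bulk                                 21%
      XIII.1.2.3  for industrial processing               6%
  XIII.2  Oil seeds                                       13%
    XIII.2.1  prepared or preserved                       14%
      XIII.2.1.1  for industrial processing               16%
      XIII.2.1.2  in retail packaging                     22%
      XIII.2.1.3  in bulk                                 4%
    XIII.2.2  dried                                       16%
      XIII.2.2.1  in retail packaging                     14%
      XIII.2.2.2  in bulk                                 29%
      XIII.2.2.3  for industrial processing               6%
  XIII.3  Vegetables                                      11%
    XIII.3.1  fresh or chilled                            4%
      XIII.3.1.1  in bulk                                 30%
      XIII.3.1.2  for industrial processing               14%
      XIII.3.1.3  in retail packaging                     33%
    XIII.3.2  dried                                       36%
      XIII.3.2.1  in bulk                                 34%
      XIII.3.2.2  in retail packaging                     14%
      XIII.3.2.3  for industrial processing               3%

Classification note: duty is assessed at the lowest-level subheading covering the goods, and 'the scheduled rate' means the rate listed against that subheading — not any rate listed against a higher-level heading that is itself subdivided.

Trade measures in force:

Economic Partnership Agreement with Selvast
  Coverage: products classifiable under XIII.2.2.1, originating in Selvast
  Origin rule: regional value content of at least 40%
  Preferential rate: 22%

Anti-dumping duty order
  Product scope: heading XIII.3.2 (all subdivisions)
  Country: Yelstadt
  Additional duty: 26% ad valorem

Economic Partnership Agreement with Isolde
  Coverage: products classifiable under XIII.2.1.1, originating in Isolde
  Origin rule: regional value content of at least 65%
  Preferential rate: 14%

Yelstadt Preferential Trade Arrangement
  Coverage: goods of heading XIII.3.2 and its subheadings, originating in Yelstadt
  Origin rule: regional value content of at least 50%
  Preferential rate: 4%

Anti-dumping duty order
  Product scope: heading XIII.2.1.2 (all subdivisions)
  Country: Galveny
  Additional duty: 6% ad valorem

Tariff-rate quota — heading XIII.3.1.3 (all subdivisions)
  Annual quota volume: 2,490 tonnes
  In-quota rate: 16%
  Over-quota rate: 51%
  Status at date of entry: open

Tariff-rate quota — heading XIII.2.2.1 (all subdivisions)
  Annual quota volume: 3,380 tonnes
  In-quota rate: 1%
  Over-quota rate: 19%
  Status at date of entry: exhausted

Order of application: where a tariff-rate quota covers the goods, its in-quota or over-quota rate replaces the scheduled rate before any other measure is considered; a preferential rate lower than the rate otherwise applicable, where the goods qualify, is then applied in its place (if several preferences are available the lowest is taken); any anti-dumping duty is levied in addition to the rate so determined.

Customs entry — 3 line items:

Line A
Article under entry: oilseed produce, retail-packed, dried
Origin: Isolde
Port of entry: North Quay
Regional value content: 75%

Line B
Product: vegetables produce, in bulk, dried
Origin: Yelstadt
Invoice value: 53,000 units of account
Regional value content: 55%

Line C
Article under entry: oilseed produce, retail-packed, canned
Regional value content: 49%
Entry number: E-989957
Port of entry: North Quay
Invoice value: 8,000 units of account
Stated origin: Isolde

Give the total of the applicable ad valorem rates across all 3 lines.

71%

Line A: oilseed → XIII.2; dried → XIII.2.2; retail-packed → XIII.2.2.1. Scheduled 14%. quota on XIII.2.2.1 exhausted → over-quota 19%; Isolde agreement on XIII.2.1.1: XIII.2.2.1 not covered. → 19%.
Line B: vegetables → XIII.3; dried → XIII.3.2; in bulk → XIII.3.2.1. Scheduled 34%. Yelstadt agreement on XIII.3.2: RVC ≥ 50% → 4% available; preferential 4%; anti-dumping (Yelstadt, XIII.3.2): +26%; total 4% + 26% = 30%. → 30%.
Line C: oilseed → XIII.2; canned → XIII.2.1; retail-packed → XIII.2.1.2. Scheduled 22%. Isolde agreement on XIII.2.1.1: XIII.2.1.2 not covered. → 22%.
Sum: 19% + 30% + 22% = 71%.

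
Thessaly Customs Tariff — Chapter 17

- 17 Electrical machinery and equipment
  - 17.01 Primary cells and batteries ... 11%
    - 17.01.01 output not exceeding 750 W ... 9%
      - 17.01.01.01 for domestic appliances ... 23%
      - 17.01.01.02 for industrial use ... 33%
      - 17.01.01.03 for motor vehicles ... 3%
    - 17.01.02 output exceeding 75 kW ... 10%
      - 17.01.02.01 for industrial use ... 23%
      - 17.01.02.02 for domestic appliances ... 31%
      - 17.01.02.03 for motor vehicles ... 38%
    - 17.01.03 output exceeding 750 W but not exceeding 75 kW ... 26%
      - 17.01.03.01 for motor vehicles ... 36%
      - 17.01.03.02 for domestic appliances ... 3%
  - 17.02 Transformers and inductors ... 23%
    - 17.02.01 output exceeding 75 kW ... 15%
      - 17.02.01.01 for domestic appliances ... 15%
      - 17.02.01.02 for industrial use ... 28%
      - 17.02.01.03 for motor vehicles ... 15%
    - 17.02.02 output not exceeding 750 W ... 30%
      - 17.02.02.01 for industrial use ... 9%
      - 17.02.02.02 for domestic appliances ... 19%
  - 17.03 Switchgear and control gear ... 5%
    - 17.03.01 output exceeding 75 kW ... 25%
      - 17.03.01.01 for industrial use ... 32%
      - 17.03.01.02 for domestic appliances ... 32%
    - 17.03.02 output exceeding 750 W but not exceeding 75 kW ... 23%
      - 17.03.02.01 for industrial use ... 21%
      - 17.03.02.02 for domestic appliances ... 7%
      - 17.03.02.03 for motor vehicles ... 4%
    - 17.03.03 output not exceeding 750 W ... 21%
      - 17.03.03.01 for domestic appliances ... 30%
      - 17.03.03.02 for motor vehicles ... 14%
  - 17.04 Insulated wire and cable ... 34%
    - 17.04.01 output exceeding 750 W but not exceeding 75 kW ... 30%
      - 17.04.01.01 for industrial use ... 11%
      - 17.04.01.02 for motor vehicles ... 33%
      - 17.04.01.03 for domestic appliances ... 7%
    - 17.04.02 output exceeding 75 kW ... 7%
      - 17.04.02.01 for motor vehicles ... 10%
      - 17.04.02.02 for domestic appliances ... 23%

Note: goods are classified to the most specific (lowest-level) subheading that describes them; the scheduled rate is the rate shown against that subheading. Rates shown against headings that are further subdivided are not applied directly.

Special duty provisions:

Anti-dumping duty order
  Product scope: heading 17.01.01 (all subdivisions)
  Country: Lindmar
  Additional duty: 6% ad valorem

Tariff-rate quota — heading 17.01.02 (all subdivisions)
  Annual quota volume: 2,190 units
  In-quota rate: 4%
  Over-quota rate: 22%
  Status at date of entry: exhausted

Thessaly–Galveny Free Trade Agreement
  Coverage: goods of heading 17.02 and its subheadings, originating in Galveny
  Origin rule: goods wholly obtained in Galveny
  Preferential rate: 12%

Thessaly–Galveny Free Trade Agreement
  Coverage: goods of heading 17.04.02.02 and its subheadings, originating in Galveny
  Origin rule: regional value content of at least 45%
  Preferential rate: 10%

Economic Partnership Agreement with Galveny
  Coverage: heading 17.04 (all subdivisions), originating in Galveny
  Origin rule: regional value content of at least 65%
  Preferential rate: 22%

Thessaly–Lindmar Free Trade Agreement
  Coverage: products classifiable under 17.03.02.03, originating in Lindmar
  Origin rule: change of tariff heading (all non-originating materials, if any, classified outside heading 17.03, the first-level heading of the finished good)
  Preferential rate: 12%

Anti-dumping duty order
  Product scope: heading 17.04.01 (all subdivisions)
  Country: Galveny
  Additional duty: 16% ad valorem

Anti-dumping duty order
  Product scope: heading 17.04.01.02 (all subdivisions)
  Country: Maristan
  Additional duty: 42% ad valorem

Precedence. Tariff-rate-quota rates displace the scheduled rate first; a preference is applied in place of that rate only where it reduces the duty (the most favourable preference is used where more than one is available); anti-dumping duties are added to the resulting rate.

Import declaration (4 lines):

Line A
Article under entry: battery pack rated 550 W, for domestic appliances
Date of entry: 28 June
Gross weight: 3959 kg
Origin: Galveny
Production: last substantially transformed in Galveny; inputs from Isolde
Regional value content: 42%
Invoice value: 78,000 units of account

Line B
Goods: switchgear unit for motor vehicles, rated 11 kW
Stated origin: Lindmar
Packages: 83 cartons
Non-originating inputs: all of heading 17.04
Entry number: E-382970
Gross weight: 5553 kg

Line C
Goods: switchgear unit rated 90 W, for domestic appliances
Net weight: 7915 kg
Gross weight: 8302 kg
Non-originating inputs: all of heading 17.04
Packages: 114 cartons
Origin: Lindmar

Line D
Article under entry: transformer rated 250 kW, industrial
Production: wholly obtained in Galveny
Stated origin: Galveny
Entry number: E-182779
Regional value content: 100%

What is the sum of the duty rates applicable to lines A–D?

69%

Line A: battery pack → 17.01; rated 550 W → 17.01.01; for domestic appliances → 17.01.01.01. Scheduled 23%. Galveny agreement on 17.02: 17.01.01.01 not covered; Galveny agreement on 17.04.02.02: 17.01.01.01 not covered; Galveny agreement on 17.04: 17.01.01.01 not covered. → 23%.
Line B: switchgear unit → 17.03; rated 11 kW → 17.03.02; for motor vehicles → 17.03.02.03. Scheduled 4%. Lindmar agreement on 17.03.02.03: CTH met → 12% available; preference 12% not lower than 4% → no reduction. → 4%.
Line C: switchgear unit → 17.03; rated 90 W → 17.03.03; for domestic appliances → 17.03.03.01. Scheduled 30%. Lindmar agreement on 17.03.02.03: 17.03.03.01 not covered. → 30%.
Line D: transformer → 17.02; rated 250 kW → 17.02.01; industrial → 17.02.01.02. Scheduled 28%. Galveny agreement on 17.02: wholly obtained → 12% available; Galveny agreement on 17.04.02.02: 17.02.01.02 not covered; Galveny agreement on 17.04: 17.02.01.02 not covered; preferential 12%. → 12%.
Sum: 23% + 4% + 30% + 12% = 69%.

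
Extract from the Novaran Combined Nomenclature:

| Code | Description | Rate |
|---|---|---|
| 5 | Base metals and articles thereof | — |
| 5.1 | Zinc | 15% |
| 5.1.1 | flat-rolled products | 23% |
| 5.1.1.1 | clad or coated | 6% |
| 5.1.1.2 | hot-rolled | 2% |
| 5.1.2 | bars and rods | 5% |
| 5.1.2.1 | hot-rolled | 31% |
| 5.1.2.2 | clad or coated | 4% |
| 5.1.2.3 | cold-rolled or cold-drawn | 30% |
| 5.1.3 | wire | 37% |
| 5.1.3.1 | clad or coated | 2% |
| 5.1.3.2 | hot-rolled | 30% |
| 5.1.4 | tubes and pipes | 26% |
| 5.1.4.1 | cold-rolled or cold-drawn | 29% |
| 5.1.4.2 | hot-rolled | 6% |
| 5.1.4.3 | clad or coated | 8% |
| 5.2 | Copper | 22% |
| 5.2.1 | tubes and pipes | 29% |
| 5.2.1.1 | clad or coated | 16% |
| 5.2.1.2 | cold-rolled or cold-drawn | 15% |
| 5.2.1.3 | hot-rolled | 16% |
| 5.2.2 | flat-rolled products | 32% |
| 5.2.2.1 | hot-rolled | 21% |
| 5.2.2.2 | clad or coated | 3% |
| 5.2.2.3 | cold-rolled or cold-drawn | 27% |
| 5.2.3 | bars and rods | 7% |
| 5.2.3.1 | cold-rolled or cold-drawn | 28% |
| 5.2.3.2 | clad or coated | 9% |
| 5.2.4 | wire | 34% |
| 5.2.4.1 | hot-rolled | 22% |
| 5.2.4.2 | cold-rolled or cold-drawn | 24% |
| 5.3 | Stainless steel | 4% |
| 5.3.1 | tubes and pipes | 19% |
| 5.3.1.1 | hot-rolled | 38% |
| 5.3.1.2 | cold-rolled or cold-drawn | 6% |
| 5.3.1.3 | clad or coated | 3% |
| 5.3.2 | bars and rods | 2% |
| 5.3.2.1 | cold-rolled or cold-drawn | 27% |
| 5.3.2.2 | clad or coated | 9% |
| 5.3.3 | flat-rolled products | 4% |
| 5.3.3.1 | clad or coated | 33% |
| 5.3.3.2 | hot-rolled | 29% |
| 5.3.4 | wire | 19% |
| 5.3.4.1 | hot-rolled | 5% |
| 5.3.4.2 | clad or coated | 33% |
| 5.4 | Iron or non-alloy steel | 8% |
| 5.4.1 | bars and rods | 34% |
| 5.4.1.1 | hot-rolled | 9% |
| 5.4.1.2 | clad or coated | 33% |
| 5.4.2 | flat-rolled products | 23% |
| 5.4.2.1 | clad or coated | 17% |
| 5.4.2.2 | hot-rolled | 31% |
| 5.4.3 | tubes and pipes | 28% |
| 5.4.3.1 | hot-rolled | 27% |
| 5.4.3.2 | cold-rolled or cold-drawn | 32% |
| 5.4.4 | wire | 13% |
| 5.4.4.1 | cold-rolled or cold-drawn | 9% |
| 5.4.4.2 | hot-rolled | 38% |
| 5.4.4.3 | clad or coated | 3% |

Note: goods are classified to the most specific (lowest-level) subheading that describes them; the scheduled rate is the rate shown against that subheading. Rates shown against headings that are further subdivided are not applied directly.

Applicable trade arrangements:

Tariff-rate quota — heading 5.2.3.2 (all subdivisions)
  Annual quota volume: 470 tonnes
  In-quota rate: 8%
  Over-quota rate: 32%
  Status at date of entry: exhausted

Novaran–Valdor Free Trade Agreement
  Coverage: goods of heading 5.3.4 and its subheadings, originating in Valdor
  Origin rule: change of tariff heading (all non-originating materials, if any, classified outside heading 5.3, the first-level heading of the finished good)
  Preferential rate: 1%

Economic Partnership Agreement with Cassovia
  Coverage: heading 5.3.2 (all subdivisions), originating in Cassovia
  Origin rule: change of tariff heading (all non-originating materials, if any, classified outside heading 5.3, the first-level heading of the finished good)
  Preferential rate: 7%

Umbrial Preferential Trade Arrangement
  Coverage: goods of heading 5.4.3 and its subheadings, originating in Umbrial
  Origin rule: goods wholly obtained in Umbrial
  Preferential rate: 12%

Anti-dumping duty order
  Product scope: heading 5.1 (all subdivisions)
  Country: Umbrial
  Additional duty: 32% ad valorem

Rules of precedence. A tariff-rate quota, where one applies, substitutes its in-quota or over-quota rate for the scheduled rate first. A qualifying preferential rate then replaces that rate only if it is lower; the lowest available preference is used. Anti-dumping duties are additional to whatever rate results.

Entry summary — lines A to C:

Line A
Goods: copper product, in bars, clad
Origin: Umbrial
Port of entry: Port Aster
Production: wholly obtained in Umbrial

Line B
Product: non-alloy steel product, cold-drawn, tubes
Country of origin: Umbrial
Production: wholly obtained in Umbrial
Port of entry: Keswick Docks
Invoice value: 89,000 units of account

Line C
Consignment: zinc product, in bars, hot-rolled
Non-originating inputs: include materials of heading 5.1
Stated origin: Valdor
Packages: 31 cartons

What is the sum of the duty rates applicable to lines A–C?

Line A: copper → 5.2; in bars → 5.2.3; clad → 5.2.3.2. Scheduled 9%. quota on 5.2.3.2 exhausted → over-quota 32%; Umbrial agreement on 5.4.3: 5.2.3.2 not covered. → 32%.
Line B: non-alloy steel → 5.4; tubes → 5.4.3; cold-drawn → 5.4.3.2. Scheduled 32%. Umbrial agreement on 5.4.3: wholly obtained → 12% available; preferential 12%. → 12%.
Line C: zinc → 5.1; in bars → 5.1.2; hot-rolled → 5.1.2.1. Scheduled 31%. Valdor agreement on 5.3.4: 5.1.2.1 not covered. → 31%.
Sum: 32% + 12% + 31% = 75%.

75%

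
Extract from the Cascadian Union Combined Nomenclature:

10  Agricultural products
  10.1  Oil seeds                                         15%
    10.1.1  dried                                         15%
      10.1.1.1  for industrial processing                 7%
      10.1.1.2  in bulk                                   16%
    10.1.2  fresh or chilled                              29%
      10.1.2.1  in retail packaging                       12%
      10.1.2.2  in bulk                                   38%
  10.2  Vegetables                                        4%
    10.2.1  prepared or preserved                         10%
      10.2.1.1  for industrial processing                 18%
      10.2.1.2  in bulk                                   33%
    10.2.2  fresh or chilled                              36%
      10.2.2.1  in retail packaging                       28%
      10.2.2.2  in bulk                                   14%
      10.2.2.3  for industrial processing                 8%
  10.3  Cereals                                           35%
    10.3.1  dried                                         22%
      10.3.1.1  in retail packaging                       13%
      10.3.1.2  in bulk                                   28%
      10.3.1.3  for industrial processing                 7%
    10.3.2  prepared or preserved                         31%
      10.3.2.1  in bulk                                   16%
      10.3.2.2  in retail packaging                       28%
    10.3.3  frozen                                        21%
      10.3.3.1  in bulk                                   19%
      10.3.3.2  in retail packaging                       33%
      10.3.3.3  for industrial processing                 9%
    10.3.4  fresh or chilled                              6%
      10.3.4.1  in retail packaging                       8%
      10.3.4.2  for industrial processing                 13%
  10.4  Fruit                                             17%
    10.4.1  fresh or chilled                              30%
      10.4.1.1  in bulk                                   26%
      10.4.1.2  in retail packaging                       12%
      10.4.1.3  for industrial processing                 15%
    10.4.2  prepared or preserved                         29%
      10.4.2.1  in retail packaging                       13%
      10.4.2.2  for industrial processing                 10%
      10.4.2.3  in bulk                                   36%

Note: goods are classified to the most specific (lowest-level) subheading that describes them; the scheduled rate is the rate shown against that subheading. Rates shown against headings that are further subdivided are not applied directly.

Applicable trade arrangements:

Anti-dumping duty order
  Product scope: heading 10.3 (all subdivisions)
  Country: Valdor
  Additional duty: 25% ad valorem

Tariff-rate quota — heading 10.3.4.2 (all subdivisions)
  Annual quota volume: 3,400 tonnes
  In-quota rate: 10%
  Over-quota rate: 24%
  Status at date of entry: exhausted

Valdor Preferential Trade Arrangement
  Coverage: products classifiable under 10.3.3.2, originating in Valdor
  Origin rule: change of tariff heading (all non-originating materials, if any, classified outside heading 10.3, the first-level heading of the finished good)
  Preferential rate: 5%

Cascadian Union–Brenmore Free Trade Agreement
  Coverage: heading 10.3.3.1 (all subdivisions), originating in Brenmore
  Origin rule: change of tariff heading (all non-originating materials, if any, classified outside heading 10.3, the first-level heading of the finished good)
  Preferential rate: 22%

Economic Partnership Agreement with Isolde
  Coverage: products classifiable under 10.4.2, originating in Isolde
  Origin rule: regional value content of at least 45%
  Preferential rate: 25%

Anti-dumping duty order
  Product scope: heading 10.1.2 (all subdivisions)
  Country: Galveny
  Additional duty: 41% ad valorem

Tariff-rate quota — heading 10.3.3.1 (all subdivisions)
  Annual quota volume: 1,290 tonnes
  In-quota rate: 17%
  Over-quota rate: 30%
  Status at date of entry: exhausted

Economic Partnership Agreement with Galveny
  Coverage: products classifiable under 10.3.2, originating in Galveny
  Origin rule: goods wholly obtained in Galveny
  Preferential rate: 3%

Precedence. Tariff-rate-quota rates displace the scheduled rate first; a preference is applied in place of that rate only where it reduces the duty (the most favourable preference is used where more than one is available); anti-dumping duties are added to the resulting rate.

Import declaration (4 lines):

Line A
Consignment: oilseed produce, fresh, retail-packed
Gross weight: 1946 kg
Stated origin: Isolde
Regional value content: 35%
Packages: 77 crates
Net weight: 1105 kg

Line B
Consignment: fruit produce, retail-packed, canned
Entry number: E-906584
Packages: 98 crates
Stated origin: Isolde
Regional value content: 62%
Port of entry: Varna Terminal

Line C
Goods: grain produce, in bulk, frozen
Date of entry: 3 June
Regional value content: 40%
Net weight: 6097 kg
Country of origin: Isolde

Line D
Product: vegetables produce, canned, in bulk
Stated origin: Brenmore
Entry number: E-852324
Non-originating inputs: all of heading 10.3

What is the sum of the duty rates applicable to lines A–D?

88%

Line A: oilseed → 10.1; fresh → 10.1.2; retail-packed → 10.1.2.1. Scheduled 12%. Isolde agreement on 10.4.2: 10.1.2.1 not covered. → 12%.
Line B: fruit → 10.4; canned → 10.4.2; retail-packed → 10.4.2.1. Scheduled 13%. Isolde agreement on 10.4.2: RVC ≥ 45% → 25% available; preference 25% not lower than 13% → no reduction. → 13%.
Line C: grain → 10.3; frozen → 10.3.3; in bulk → 10.3.3.1. Scheduled 19%. quota on 10.3.3.1 exhausted → over-quota 30%; Isolde agreement on 10.4.2: 10.3.3.1 not covered. → 30%.
Line D: vegetables → 10.2; canned → 10.2.1; in bulk → 10.2.1.2. Scheduled 33%. Brenmore agreement on 10.3.3.1: 10.2.1.2 not covered. → 33%.
Sum: 12% + 13% + 30% + 33% = 88%.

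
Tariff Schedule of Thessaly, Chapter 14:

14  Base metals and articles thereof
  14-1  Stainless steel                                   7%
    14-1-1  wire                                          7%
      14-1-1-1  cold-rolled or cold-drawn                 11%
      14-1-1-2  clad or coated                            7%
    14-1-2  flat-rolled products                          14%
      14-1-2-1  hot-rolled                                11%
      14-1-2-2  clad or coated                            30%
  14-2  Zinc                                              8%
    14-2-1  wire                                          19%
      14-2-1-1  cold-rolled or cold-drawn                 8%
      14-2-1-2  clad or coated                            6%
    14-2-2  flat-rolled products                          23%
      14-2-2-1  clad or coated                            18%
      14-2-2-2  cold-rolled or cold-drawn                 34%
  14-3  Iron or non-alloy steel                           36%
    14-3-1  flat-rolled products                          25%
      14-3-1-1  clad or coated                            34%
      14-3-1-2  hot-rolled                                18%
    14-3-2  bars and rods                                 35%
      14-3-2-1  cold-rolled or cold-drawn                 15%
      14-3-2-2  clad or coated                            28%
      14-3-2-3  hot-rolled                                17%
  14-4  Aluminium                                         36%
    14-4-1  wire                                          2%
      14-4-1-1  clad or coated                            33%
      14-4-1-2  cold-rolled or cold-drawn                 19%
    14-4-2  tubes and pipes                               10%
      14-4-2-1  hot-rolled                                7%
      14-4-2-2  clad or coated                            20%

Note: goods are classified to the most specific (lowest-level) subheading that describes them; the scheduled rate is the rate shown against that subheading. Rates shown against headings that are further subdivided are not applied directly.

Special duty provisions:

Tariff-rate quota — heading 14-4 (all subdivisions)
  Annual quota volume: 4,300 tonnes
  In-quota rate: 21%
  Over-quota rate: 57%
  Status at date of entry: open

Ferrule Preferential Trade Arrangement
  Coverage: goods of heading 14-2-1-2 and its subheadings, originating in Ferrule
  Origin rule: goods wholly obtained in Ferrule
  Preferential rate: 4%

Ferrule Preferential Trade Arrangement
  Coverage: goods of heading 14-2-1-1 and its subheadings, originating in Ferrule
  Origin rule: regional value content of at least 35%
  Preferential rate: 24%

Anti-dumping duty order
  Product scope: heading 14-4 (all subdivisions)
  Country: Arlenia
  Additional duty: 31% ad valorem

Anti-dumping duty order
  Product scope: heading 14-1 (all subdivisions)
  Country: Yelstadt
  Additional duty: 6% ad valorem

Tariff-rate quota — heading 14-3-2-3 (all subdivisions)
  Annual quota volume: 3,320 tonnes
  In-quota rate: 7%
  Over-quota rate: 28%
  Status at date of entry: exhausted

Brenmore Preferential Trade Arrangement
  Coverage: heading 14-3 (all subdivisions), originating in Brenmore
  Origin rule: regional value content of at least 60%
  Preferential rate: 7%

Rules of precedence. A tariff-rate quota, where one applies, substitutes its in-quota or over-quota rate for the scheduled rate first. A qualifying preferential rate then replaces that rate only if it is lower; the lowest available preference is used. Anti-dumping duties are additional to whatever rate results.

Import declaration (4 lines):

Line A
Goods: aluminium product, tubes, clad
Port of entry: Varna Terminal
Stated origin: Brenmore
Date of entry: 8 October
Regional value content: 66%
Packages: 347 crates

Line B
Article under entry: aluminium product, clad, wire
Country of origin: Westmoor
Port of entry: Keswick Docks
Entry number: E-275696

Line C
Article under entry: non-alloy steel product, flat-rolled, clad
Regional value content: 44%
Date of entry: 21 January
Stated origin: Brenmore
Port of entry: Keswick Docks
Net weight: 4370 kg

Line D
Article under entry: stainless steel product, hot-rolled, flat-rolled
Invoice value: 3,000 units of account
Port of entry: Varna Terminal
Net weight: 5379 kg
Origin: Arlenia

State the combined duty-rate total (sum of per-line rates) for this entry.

87%

Line A: aluminium → 14-4; tubes → 14-4-2; clad → 14-4-2-2. Scheduled 20%. quota on 14-4 open → in-quota 21%; Brenmore agreement on 14-3: 14-4-2-2 not covered. → 21%.
Line B: aluminium → 14-4; wire → 14-4-1; clad → 14-4-1-1. Scheduled 33%. quota on 14-4 open → in-quota 21%. → 21%.
Line C: non-alloy steel → 14-3; flat-rolled → 14-3-1; clad → 14-3-1-1. Scheduled 34%. Brenmore agreement on 14-3: RVC < 60%. → 34%.
Line D: stainless steel → 14-1; flat-rolled → 14-1-2; hot-rolled → 14-1-2-1. Scheduled 11%. No special measure applies. → 11%.
Sum: 21% + 21% + 34% + 11% = 87%.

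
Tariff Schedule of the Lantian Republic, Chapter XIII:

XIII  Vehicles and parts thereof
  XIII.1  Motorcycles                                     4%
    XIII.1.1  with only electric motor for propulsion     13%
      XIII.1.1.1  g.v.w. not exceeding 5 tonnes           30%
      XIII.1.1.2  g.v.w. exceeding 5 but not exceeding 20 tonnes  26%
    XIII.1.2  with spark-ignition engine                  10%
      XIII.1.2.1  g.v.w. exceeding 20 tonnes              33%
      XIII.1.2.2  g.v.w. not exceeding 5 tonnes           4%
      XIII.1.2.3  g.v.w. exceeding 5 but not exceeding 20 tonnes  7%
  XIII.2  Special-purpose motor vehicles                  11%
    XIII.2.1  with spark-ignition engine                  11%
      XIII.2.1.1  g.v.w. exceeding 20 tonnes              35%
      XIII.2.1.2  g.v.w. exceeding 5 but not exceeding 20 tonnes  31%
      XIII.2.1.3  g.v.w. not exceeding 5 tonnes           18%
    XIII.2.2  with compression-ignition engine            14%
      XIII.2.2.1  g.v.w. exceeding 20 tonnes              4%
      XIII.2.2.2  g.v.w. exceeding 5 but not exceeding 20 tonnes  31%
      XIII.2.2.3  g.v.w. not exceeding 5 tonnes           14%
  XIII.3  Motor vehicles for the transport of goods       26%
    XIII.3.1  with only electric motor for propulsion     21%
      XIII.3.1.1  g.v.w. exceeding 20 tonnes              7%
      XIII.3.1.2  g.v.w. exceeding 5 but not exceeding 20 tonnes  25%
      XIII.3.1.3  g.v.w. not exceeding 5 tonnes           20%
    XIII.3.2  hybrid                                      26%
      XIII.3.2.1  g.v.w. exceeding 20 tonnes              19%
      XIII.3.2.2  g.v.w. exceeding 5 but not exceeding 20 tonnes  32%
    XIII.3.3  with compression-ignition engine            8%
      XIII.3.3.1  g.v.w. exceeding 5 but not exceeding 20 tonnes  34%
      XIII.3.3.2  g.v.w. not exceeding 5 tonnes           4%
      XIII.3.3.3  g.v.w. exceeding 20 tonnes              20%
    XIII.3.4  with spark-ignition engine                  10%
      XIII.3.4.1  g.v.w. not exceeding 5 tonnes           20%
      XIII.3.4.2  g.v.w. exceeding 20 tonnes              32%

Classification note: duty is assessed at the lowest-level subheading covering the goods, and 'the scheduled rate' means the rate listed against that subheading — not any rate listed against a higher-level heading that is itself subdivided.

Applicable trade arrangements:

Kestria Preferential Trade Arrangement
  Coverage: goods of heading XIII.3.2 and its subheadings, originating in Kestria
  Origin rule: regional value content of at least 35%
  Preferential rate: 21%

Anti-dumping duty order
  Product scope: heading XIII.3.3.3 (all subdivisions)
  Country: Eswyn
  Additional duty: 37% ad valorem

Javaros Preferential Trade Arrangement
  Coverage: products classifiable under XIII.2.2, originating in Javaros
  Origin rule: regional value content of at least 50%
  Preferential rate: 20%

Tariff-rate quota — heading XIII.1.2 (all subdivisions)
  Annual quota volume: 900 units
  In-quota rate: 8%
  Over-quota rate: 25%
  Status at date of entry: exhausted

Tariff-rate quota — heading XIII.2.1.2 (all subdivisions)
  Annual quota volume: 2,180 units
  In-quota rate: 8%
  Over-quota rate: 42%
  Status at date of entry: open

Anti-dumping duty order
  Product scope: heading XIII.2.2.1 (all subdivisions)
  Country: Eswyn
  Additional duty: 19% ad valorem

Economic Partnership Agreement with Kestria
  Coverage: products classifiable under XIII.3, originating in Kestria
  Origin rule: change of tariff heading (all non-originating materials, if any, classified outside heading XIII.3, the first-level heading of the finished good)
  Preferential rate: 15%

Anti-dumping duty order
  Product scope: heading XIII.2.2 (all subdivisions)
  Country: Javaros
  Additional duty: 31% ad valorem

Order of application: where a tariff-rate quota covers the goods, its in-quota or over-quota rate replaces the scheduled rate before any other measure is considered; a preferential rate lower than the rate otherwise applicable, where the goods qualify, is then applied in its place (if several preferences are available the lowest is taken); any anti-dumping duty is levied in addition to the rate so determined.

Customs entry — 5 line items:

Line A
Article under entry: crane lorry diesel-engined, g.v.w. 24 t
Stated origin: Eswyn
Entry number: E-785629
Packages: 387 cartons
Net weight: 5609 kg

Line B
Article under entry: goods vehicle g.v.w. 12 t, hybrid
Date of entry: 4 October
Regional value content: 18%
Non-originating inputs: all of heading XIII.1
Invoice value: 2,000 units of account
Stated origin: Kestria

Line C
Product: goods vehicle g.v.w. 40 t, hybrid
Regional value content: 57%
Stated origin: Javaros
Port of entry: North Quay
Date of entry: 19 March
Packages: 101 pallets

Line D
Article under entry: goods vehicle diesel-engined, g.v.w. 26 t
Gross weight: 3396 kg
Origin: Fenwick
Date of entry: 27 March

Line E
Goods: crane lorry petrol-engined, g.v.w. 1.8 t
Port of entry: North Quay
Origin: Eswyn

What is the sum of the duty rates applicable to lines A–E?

Line A: crane lorry → XIII.2; diesel-engined → XIII.2.2; g.v.w. 24 t → XIII.2.2.1. Scheduled 4%. anti-dumping (Eswyn, XIII.2.2.1): +19%; total 4% + 19% = 23%. → 23%.
Line B: goods vehicle → XIII.3; hybrid → XIII.3.2; g.v.w. 12 t → XIII.3.2.2. Scheduled 32%. Kestria agreement on XIII.3.2: RVC < 35%; Kestria agreement on XIII.3: CTH met → 15% available; preferential 15%. → 15%.
Line C: goods vehicle → XIII.3; hybrid → XIII.3.2; g.v.w. 40 t → XIII.3.2.1. Scheduled 19%. Javaros agreement on XIII.2.2: XIII.3.2.1 not covered. → 19%.
Line D: goods vehicle → XIII.3; diesel-engined → XIII.3.3; g.v.w. 26 t → XIII.3.3.3. Scheduled 20%. No special measure applies. → 20%.
Line E: crane lorry → XIII.2; petrol-engined → XIII.2.1; g.v.w. 1.8 t → XIII.2.1.3. Scheduled 18%. No special measure applies. → 18%.
Sum: 23% + 15% + 19% + 20% + 18% = 95%.

95%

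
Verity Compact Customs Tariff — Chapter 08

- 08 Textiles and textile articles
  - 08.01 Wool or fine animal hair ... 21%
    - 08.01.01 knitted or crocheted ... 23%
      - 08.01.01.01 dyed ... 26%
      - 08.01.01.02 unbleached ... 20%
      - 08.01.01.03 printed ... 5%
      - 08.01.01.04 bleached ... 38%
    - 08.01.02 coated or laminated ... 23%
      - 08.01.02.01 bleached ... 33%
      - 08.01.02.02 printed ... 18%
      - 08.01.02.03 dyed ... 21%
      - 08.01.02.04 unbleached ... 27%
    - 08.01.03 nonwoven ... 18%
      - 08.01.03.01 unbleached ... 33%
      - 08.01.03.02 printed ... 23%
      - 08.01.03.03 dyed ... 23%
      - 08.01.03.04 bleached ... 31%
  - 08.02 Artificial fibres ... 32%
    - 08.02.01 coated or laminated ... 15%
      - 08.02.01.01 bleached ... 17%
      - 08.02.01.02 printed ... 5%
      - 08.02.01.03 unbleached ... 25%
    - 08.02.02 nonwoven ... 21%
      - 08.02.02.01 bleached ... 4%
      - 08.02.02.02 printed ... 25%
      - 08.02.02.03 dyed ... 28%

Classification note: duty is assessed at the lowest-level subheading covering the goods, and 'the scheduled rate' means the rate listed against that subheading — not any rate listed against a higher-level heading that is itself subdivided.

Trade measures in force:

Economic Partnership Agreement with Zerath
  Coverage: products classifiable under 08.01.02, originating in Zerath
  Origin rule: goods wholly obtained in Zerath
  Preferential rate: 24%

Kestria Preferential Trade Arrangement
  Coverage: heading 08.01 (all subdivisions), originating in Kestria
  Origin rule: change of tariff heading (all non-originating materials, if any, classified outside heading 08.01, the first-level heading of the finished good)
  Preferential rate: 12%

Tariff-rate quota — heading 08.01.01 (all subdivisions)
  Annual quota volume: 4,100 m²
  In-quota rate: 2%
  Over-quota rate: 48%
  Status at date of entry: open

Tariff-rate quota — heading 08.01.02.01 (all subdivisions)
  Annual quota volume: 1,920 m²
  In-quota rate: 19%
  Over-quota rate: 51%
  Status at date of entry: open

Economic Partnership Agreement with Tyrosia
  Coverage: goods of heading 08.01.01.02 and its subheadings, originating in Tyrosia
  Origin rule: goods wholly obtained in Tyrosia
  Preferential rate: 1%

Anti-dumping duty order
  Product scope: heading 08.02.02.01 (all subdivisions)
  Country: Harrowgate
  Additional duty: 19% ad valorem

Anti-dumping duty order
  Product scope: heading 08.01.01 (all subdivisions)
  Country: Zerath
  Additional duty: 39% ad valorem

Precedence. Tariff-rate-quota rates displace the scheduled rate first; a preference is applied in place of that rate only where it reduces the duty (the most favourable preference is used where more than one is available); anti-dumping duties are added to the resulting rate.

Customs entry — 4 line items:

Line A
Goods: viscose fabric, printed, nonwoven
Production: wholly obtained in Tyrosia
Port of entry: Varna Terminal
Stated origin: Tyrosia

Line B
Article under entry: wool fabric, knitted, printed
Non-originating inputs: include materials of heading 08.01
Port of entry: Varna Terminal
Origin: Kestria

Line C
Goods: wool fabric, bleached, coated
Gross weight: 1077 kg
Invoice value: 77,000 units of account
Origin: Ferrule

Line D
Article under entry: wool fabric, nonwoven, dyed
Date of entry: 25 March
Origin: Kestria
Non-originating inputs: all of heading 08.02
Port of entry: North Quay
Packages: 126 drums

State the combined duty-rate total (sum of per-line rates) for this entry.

Line A: viscose → 08.02; nonwoven → 08.02.02; printed → 08.02.02.02. Scheduled 25%. Tyrosia agreement on 08.01.01.02: 08.02.02.02 not covered. → 25%.
Line B: wool → 08.01; knitted → 08.01.01; printed → 08.01.01.03. Scheduled 5%. quota on 08.01.01 open → in-quota 2%; Kestria agreement on 08.01: CTH not met. → 2%.
Line C: wool → 08.01; coated → 08.01.02; bleached → 08.01.02.01. Scheduled 33%. quota on 08.01.02.01 open → in-quota 19%. → 19%.
Line D: wool → 08.01; nonwoven → 08.01.03; dyed → 08.01.03.03. Scheduled 23%. Kestria agreement on 08.01: CTH met → 12% available; preferential 12%. → 12%.
Sum: 25% + 2% + 19% + 12% = 58%.

58%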